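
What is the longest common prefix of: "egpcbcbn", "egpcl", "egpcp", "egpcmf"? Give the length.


Words: egpcbcbn, egpcl, egpcp, egpcmf
  Position 0: all 'e' => match
  Position 1: all 'g' => match
  Position 2: all 'p' => match
  Position 3: all 'c' => match
  Position 4: ('b', 'l', 'p', 'm') => mismatch, stop
LCP = "egpc" (length 4)

4


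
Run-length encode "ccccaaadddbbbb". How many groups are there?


Input: ccccaaadddbbbb
Scanning for consecutive runs:
  Group 1: 'c' x 4 (positions 0-3)
  Group 2: 'a' x 3 (positions 4-6)
  Group 3: 'd' x 3 (positions 7-9)
  Group 4: 'b' x 4 (positions 10-13)
Total groups: 4

4


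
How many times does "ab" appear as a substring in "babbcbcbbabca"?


Searching for "ab" in "babbcbcbbabca"
Scanning each position:
  Position 0: "ba" => no
  Position 1: "ab" => MATCH
  Position 2: "bb" => no
  Position 3: "bc" => no
  Position 4: "cb" => no
  Position 5: "bc" => no
  Position 6: "cb" => no
  Position 7: "bb" => no
  Position 8: "ba" => no
  Position 9: "ab" => MATCH
  Position 10: "bc" => no
  Position 11: "ca" => no
Total occurrences: 2

2


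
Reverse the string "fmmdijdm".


Input: fmmdijdm
Reading characters right to left:
  Position 7: 'm'
  Position 6: 'd'
  Position 5: 'j'
  Position 4: 'i'
  Position 3: 'd'
  Position 2: 'm'
  Position 1: 'm'
  Position 0: 'f'
Reversed: mdjidmmf

mdjidmmf


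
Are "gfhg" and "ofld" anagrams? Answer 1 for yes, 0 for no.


Strings: "gfhg", "ofld"
Sorted first:  fggh
Sorted second: dflo
Differ at position 0: 'f' vs 'd' => not anagrams

0


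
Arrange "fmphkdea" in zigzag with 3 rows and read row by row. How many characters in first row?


Zigzag "fmphkdea" into 3 rows:
Placing characters:
  'f' => row 0
  'm' => row 1
  'p' => row 2
  'h' => row 1
  'k' => row 0
  'd' => row 1
  'e' => row 2
  'a' => row 1
Rows:
  Row 0: "fk"
  Row 1: "mhda"
  Row 2: "pe"
First row length: 2

2


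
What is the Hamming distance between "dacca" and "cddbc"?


Comparing "dacca" and "cddbc" position by position:
  Position 0: 'd' vs 'c' => differ
  Position 1: 'a' vs 'd' => differ
  Position 2: 'c' vs 'd' => differ
  Position 3: 'c' vs 'b' => differ
  Position 4: 'a' vs 'c' => differ
Total differences (Hamming distance): 5

5


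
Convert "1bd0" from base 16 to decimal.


Input: "1bd0" in base 16
Positional expansion:
  Digit '1' (value 1) x 16^3 = 4096
  Digit 'b' (value 11) x 16^2 = 2816
  Digit 'd' (value 13) x 16^1 = 208
  Digit '0' (value 0) x 16^0 = 0
Sum = 7120

7120


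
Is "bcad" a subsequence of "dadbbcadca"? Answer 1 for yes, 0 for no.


Check if "bcad" is a subsequence of "dadbbcadca"
Greedy scan:
  Position 0 ('d'): no match needed
  Position 1 ('a'): no match needed
  Position 2 ('d'): no match needed
  Position 3 ('b'): matches sub[0] = 'b'
  Position 4 ('b'): no match needed
  Position 5 ('c'): matches sub[1] = 'c'
  Position 6 ('a'): matches sub[2] = 'a'
  Position 7 ('d'): matches sub[3] = 'd'
  Position 8 ('c'): no match needed
  Position 9 ('a'): no match needed
All 4 characters matched => is a subsequence

1


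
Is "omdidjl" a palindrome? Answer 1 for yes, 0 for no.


Input: omdidjl
Reversed: ljdidmo
  Compare pos 0 ('o') with pos 6 ('l'): MISMATCH
  Compare pos 1 ('m') with pos 5 ('j'): MISMATCH
  Compare pos 2 ('d') with pos 4 ('d'): match
Result: not a palindrome

0


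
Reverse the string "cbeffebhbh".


Input: cbeffebhbh
Reading characters right to left:
  Position 9: 'h'
  Position 8: 'b'
  Position 7: 'h'
  Position 6: 'b'
  Position 5: 'e'
  Position 4: 'f'
  Position 3: 'f'
  Position 2: 'e'
  Position 1: 'b'
  Position 0: 'c'
Reversed: hbhbeffebc

hbhbeffebc


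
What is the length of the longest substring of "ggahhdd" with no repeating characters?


Input: "ggahhdd"
Sliding window (track last position of each char):
  Position 0 ('g'): window [0,0] length 1 -- new best
  Position 1 ('g'): repeat (last at 0), move window start to 1
  Position 1 ('g'): window [1,1] length 1
  Position 2 ('a'): window [1,2] length 2 -- new best
  Position 3 ('h'): window [1,3] length 3 -- new best
  Position 4 ('h'): repeat (last at 3), move window start to 4
  Position 4 ('h'): window [4,4] length 1
  Position 5 ('d'): window [4,5] length 2
  Position 6 ('d'): repeat (last at 5), move window start to 6
  Position 6 ('d'): window [6,6] length 1
Longest substring with no repeats: "gah" with length 3

3


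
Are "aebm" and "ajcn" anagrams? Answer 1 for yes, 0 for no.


Strings: "aebm", "ajcn"
Sorted first:  abem
Sorted second: acjn
Differ at position 1: 'b' vs 'c' => not anagrams

0


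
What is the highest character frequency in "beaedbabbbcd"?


Input: beaedbabbbcd
Character counts:
  'a': 2
  'b': 5
  'c': 1
  'd': 2
  'e': 2
Maximum frequency: 5

5


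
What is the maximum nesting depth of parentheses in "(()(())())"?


Input: "(()(())())"
Tracking depth:
  Position 0 '(': depth becomes 1
  Position 1 '(': depth becomes 2
  Position 2 ')': depth becomes 1
  Position 3 '(': depth becomes 2
  Position 4 '(': depth becomes 3
  Position 5 ')': depth becomes 2
  Position 6 ')': depth becomes 1
  Position 7 '(': depth becomes 2
  Position 8 ')': depth becomes 1
  Position 9 ')': depth becomes 0
Maximum depth reached: 3

3


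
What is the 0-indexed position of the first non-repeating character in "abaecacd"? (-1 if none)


Input: abaecacd
Character frequencies:
  'a': 3
  'b': 1
  'c': 2
  'd': 1
  'e': 1
Scanning left to right for freq == 1:
  Position 0 ('a'): freq=3, skip
  Position 1 ('b'): unique! => answer = 1

1


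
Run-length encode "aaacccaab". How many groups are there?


Input: aaacccaab
Scanning for consecutive runs:
  Group 1: 'a' x 3 (positions 0-2)
  Group 2: 'c' x 3 (positions 3-5)
  Group 3: 'a' x 2 (positions 6-7)
  Group 4: 'b' x 1 (positions 8-8)
Total groups: 4

4


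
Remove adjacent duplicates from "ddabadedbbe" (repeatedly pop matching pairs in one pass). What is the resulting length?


Input: ddabadedbbe
Stack-based adjacent duplicate removal:
  Read 'd': push. Stack: d
  Read 'd': matches stack top 'd' => pop. Stack: (empty)
  Read 'a': push. Stack: a
  Read 'b': push. Stack: ab
  Read 'a': push. Stack: aba
  Read 'd': push. Stack: abad
  Read 'e': push. Stack: abade
  Read 'd': push. Stack: abaded
  Read 'b': push. Stack: abadedb
  Read 'b': matches stack top 'b' => pop. Stack: abaded
  Read 'e': push. Stack: abadede
Final stack: "abadede" (length 7)

7


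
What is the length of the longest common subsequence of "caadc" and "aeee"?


LCS of "caadc" and "aeee"
DP table:
           a    e    e    e
      0    0    0    0    0
  c   0    0    0    0    0
  a   0    1    1    1    1
  a   0    1    1    1    1
  d   0    1    1    1    1
  c   0    1    1    1    1
LCS length = dp[5][4] = 1

1


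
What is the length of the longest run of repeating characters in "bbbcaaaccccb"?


Input: "bbbcaaaccccb"
Scanning for longest run:
  Position 1 ('b'): continues run of 'b', length=2
  Position 2 ('b'): continues run of 'b', length=3
  Position 3 ('c'): new char, reset run to 1
  Position 4 ('a'): new char, reset run to 1
  Position 5 ('a'): continues run of 'a', length=2
  Position 6 ('a'): continues run of 'a', length=3
  Position 7 ('c'): new char, reset run to 1
  Position 8 ('c'): continues run of 'c', length=2
  Position 9 ('c'): continues run of 'c', length=3
  Position 10 ('c'): continues run of 'c', length=4
  Position 11 ('b'): new char, reset run to 1
Longest run: 'c' with length 4

4


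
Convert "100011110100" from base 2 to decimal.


Input: "100011110100" in base 2
Positional expansion:
  Digit '1' (value 1) x 2^11 = 2048
  Digit '0' (value 0) x 2^10 = 0
  Digit '0' (value 0) x 2^9 = 0
  Digit '0' (value 0) x 2^8 = 0
  Digit '1' (value 1) x 2^7 = 128
  Digit '1' (value 1) x 2^6 = 64
  Digit '1' (value 1) x 2^5 = 32
  Digit '1' (value 1) x 2^4 = 16
  Digit '0' (value 0) x 2^3 = 0
  Digit '1' (value 1) x 2^2 = 4
  Digit '0' (value 0) x 2^1 = 0
  Digit '0' (value 0) x 2^0 = 0
Sum = 2292

2292


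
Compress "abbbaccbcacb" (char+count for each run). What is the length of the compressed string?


Input: abbbaccbcacb
Runs:
  'a' x 1 => "a1"
  'b' x 3 => "b3"
  'a' x 1 => "a1"
  'c' x 2 => "c2"
  'b' x 1 => "b1"
  'c' x 1 => "c1"
  'a' x 1 => "a1"
  'c' x 1 => "c1"
  'b' x 1 => "b1"
Compressed: "a1b3a1c2b1c1a1c1b1"
Compressed length: 18

18


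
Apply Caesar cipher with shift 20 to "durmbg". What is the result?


Caesar cipher: shift "durmbg" by 20
  'd' (pos 3) + 20 = pos 23 = 'x'
  'u' (pos 20) + 20 = pos 14 = 'o'
  'r' (pos 17) + 20 = pos 11 = 'l'
  'm' (pos 12) + 20 = pos 6 = 'g'
  'b' (pos 1) + 20 = pos 21 = 'v'
  'g' (pos 6) + 20 = pos 0 = 'a'
Result: xolgva

xolgva


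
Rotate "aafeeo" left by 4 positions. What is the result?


Input: "aafeeo", rotate left by 4
First 4 characters: "aafe"
Remaining characters: "eo"
Concatenate remaining + first: "eo" + "aafe" = "eoaafe"

eoaafe


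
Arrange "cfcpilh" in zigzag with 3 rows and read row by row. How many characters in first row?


Zigzag "cfcpilh" into 3 rows:
Placing characters:
  'c' => row 0
  'f' => row 1
  'c' => row 2
  'p' => row 1
  'i' => row 0
  'l' => row 1
  'h' => row 2
Rows:
  Row 0: "ci"
  Row 1: "fpl"
  Row 2: "ch"
First row length: 2

2


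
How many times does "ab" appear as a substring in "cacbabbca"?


Searching for "ab" in "cacbabbca"
Scanning each position:
  Position 0: "ca" => no
  Position 1: "ac" => no
  Position 2: "cb" => no
  Position 3: "ba" => no
  Position 4: "ab" => MATCH
  Position 5: "bb" => no
  Position 6: "bc" => no
  Position 7: "ca" => no
Total occurrences: 1

1


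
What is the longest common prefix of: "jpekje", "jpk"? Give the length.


Words: jpekje, jpk
  Position 0: all 'j' => match
  Position 1: all 'p' => match
  Position 2: ('e', 'k') => mismatch, stop
LCP = "jp" (length 2)

2


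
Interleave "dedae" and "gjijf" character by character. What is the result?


Interleaving "dedae" and "gjijf":
  Position 0: 'd' from first, 'g' from second => "dg"
  Position 1: 'e' from first, 'j' from second => "ej"
  Position 2: 'd' from first, 'i' from second => "di"
  Position 3: 'a' from first, 'j' from second => "aj"
  Position 4: 'e' from first, 'f' from second => "ef"
Result: dgejdiajef

dgejdiajef


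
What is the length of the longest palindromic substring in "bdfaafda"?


Input: "bdfaafda"
Checking substrings for palindromes:
  [1:7] "dfaafd" (len 6) => palindrome
  [2:6] "faaf" (len 4) => palindrome
  [3:5] "aa" (len 2) => palindrome
Longest palindromic substring: "dfaafd" with length 6

6


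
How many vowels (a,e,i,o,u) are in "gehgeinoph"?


Input: gehgeinoph
Checking each character:
  'g' at position 0: consonant
  'e' at position 1: vowel (running total: 1)
  'h' at position 2: consonant
  'g' at position 3: consonant
  'e' at position 4: vowel (running total: 2)
  'i' at position 5: vowel (running total: 3)
  'n' at position 6: consonant
  'o' at position 7: vowel (running total: 4)
  'p' at position 8: consonant
  'h' at position 9: consonant
Total vowels: 4

4


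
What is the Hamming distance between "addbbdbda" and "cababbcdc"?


Comparing "addbbdbda" and "cababbcdc" position by position:
  Position 0: 'a' vs 'c' => differ
  Position 1: 'd' vs 'a' => differ
  Position 2: 'd' vs 'b' => differ
  Position 3: 'b' vs 'a' => differ
  Position 4: 'b' vs 'b' => same
  Position 5: 'd' vs 'b' => differ
  Position 6: 'b' vs 'c' => differ
  Position 7: 'd' vs 'd' => same
  Position 8: 'a' vs 'c' => differ
Total differences (Hamming distance): 7

7


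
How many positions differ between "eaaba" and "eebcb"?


Comparing "eaaba" and "eebcb" position by position:
  Position 0: 'e' vs 'e' => same
  Position 1: 'a' vs 'e' => DIFFER
  Position 2: 'a' vs 'b' => DIFFER
  Position 3: 'b' vs 'c' => DIFFER
  Position 4: 'a' vs 'b' => DIFFER
Positions that differ: 4

4


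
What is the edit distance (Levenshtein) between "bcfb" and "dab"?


Computing edit distance: "bcfb" -> "dab"
DP table:
           d    a    b
      0    1    2    3
  b   1    1    2    2
  c   2    2    2    3
  f   3    3    3    3
  b   4    4    4    3
Edit distance = dp[4][3] = 3

3


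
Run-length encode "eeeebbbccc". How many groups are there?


Input: eeeebbbccc
Scanning for consecutive runs:
  Group 1: 'e' x 4 (positions 0-3)
  Group 2: 'b' x 3 (positions 4-6)
  Group 3: 'c' x 3 (positions 7-9)
Total groups: 3

3


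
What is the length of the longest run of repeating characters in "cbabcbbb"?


Input: "cbabcbbb"
Scanning for longest run:
  Position 1 ('b'): new char, reset run to 1
  Position 2 ('a'): new char, reset run to 1
  Position 3 ('b'): new char, reset run to 1
  Position 4 ('c'): new char, reset run to 1
  Position 5 ('b'): new char, reset run to 1
  Position 6 ('b'): continues run of 'b', length=2
  Position 7 ('b'): continues run of 'b', length=3
Longest run: 'b' with length 3

3


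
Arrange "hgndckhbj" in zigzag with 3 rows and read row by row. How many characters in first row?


Zigzag "hgndckhbj" into 3 rows:
Placing characters:
  'h' => row 0
  'g' => row 1
  'n' => row 2
  'd' => row 1
  'c' => row 0
  'k' => row 1
  'h' => row 2
  'b' => row 1
  'j' => row 0
Rows:
  Row 0: "hcj"
  Row 1: "gdkb"
  Row 2: "nh"
First row length: 3

3


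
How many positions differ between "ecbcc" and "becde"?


Comparing "ecbcc" and "becde" position by position:
  Position 0: 'e' vs 'b' => DIFFER
  Position 1: 'c' vs 'e' => DIFFER
  Position 2: 'b' vs 'c' => DIFFER
  Position 3: 'c' vs 'd' => DIFFER
  Position 4: 'c' vs 'e' => DIFFER
Positions that differ: 5

5


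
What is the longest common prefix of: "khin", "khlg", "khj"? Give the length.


Words: khin, khlg, khj
  Position 0: all 'k' => match
  Position 1: all 'h' => match
  Position 2: ('i', 'l', 'j') => mismatch, stop
LCP = "kh" (length 2)

2


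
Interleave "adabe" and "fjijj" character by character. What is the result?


Interleaving "adabe" and "fjijj":
  Position 0: 'a' from first, 'f' from second => "af"
  Position 1: 'd' from first, 'j' from second => "dj"
  Position 2: 'a' from first, 'i' from second => "ai"
  Position 3: 'b' from first, 'j' from second => "bj"
  Position 4: 'e' from first, 'j' from second => "ej"
Result: afdjaibjej

afdjaibjej


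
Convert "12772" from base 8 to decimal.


Input: "12772" in base 8
Positional expansion:
  Digit '1' (value 1) x 8^4 = 4096
  Digit '2' (value 2) x 8^3 = 1024
  Digit '7' (value 7) x 8^2 = 448
  Digit '7' (value 7) x 8^1 = 56
  Digit '2' (value 2) x 8^0 = 2
Sum = 5626

5626


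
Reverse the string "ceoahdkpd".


Input: ceoahdkpd
Reading characters right to left:
  Position 8: 'd'
  Position 7: 'p'
  Position 6: 'k'
  Position 5: 'd'
  Position 4: 'h'
  Position 3: 'a'
  Position 2: 'o'
  Position 1: 'e'
  Position 0: 'c'
Reversed: dpkdhaoec

dpkdhaoec


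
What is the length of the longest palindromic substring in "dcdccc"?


Input: "dcdccc"
Checking substrings for palindromes:
  [0:3] "dcd" (len 3) => palindrome
  [1:4] "cdc" (len 3) => palindrome
  [3:6] "ccc" (len 3) => palindrome
  [3:5] "cc" (len 2) => palindrome
  [4:6] "cc" (len 2) => palindrome
Longest palindromic substring: "dcd" with length 3

3


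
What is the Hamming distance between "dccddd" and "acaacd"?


Comparing "dccddd" and "acaacd" position by position:
  Position 0: 'd' vs 'a' => differ
  Position 1: 'c' vs 'c' => same
  Position 2: 'c' vs 'a' => differ
  Position 3: 'd' vs 'a' => differ
  Position 4: 'd' vs 'c' => differ
  Position 5: 'd' vs 'd' => same
Total differences (Hamming distance): 4

4


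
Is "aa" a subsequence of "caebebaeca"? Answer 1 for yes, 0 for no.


Check if "aa" is a subsequence of "caebebaeca"
Greedy scan:
  Position 0 ('c'): no match needed
  Position 1 ('a'): matches sub[0] = 'a'
  Position 2 ('e'): no match needed
  Position 3 ('b'): no match needed
  Position 4 ('e'): no match needed
  Position 5 ('b'): no match needed
  Position 6 ('a'): matches sub[1] = 'a'
  Position 7 ('e'): no match needed
  Position 8 ('c'): no match needed
  Position 9 ('a'): no match needed
All 2 characters matched => is a subsequence

1


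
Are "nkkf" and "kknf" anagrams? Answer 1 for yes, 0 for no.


Strings: "nkkf", "kknf"
Sorted first:  fkkn
Sorted second: fkkn
Sorted forms match => anagrams

1


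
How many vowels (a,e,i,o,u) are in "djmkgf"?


Input: djmkgf
Checking each character:
  'd' at position 0: consonant
  'j' at position 1: consonant
  'm' at position 2: consonant
  'k' at position 3: consonant
  'g' at position 4: consonant
  'f' at position 5: consonant
Total vowels: 0

0


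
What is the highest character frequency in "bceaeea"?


Input: bceaeea
Character counts:
  'a': 2
  'b': 1
  'c': 1
  'e': 3
Maximum frequency: 3

3


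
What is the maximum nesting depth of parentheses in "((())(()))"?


Input: "((())(()))"
Tracking depth:
  Position 0 '(': depth becomes 1
  Position 1 '(': depth becomes 2
  Position 2 '(': depth becomes 3
  Position 3 ')': depth becomes 2
  Position 4 ')': depth becomes 1
  Position 5 '(': depth becomes 2
  Position 6 '(': depth becomes 3
  Position 7 ')': depth becomes 2
  Position 8 ')': depth becomes 1
  Position 9 ')': depth becomes 0
Maximum depth reached: 3

3


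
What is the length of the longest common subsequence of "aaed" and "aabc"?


LCS of "aaed" and "aabc"
DP table:
           a    a    b    c
      0    0    0    0    0
  a   0    1    1    1    1
  a   0    1    2    2    2
  e   0    1    2    2    2
  d   0    1    2    2    2
LCS length = dp[4][4] = 2

2


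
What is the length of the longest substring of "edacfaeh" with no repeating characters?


Input: "edacfaeh"
Sliding window (track last position of each char):
  Position 0 ('e'): window [0,0] length 1 -- new best
  Position 1 ('d'): window [0,1] length 2 -- new best
  Position 2 ('a'): window [0,2] length 3 -- new best
  Position 3 ('c'): window [0,3] length 4 -- new best
  Position 4 ('f'): window [0,4] length 5 -- new best
  Position 5 ('a'): repeat (last at 2), move window start to 3
  Position 5 ('a'): window [3,5] length 3
  Position 6 ('e'): window [3,6] length 4
  Position 7 ('h'): window [3,7] length 5
Longest substring with no repeats: "edacf" with length 5

5


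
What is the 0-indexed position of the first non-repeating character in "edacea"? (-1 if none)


Input: edacea
Character frequencies:
  'a': 2
  'c': 1
  'd': 1
  'e': 2
Scanning left to right for freq == 1:
  Position 0 ('e'): freq=2, skip
  Position 1 ('d'): unique! => answer = 1

1


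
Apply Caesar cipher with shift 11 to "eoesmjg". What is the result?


Caesar cipher: shift "eoesmjg" by 11
  'e' (pos 4) + 11 = pos 15 = 'p'
  'o' (pos 14) + 11 = pos 25 = 'z'
  'e' (pos 4) + 11 = pos 15 = 'p'
  's' (pos 18) + 11 = pos 3 = 'd'
  'm' (pos 12) + 11 = pos 23 = 'x'
  'j' (pos 9) + 11 = pos 20 = 'u'
  'g' (pos 6) + 11 = pos 17 = 'r'
Result: pzpdxur

pzpdxur


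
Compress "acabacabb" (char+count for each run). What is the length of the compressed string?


Input: acabacabb
Runs:
  'a' x 1 => "a1"
  'c' x 1 => "c1"
  'a' x 1 => "a1"
  'b' x 1 => "b1"
  'a' x 1 => "a1"
  'c' x 1 => "c1"
  'a' x 1 => "a1"
  'b' x 2 => "b2"
Compressed: "a1c1a1b1a1c1a1b2"
Compressed length: 16

16


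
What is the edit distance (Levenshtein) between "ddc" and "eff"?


Computing edit distance: "ddc" -> "eff"
DP table:
           e    f    f
      0    1    2    3
  d   1    1    2    3
  d   2    2    2    3
  c   3    3    3    3
Edit distance = dp[3][3] = 3

3


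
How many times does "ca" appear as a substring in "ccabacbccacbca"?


Searching for "ca" in "ccabacbccacbca"
Scanning each position:
  Position 0: "cc" => no
  Position 1: "ca" => MATCH
  Position 2: "ab" => no
  Position 3: "ba" => no
  Position 4: "ac" => no
  Position 5: "cb" => no
  Position 6: "bc" => no
  Position 7: "cc" => no
  Position 8: "ca" => MATCH
  Position 9: "ac" => no
  Position 10: "cb" => no
  Position 11: "bc" => no
  Position 12: "ca" => MATCH
Total occurrences: 3

3


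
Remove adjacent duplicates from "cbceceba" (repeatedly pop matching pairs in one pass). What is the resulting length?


Input: cbceceba
Stack-based adjacent duplicate removal:
  Read 'c': push. Stack: c
  Read 'b': push. Stack: cb
  Read 'c': push. Stack: cbc
  Read 'e': push. Stack: cbce
  Read 'c': push. Stack: cbcec
  Read 'e': push. Stack: cbcece
  Read 'b': push. Stack: cbceceb
  Read 'a': push. Stack: cbceceba
Final stack: "cbceceba" (length 8)

8


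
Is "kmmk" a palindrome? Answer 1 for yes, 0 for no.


Input: kmmk
Reversed: kmmk
  Compare pos 0 ('k') with pos 3 ('k'): match
  Compare pos 1 ('m') with pos 2 ('m'): match
Result: palindrome

1


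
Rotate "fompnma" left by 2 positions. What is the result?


Input: "fompnma", rotate left by 2
First 2 characters: "fo"
Remaining characters: "mpnma"
Concatenate remaining + first: "mpnma" + "fo" = "mpnmafo"

mpnmafo


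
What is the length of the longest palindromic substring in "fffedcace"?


Input: "fffedcace"
Checking substrings for palindromes:
  [0:3] "fff" (len 3) => palindrome
  [5:8] "cac" (len 3) => palindrome
  [0:2] "ff" (len 2) => palindrome
  [1:3] "ff" (len 2) => palindrome
Longest palindromic substring: "fff" with length 3

3


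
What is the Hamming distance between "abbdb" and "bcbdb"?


Comparing "abbdb" and "bcbdb" position by position:
  Position 0: 'a' vs 'b' => differ
  Position 1: 'b' vs 'c' => differ
  Position 2: 'b' vs 'b' => same
  Position 3: 'd' vs 'd' => same
  Position 4: 'b' vs 'b' => same
Total differences (Hamming distance): 2

2


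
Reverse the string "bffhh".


Input: bffhh
Reading characters right to left:
  Position 4: 'h'
  Position 3: 'h'
  Position 2: 'f'
  Position 1: 'f'
  Position 0: 'b'
Reversed: hhffb

hhffb


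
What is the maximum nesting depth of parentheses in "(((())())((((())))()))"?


Input: "(((())())((((())))()))"
Tracking depth:
  Position 0 '(': depth becomes 1
  Position 1 '(': depth becomes 2
  Position 2 '(': depth becomes 3
  Position 3 '(': depth becomes 4
  Position 4 ')': depth becomes 3
  Position 5 ')': depth becomes 2
  Position 6 '(': depth becomes 3
  Position 7 ')': depth becomes 2
  Position 8 ')': depth becomes 1
  Position 9 '(': depth becomes 2
  Position 10 '(': depth becomes 3
  Position 11 '(': depth becomes 4
  Position 12 '(': depth becomes 5
  Position 13 '(': depth becomes 6
  Position 14 ')': depth becomes 5
  Position 15 ')': depth becomes 4
  Position 16 ')': depth becomes 3
  Position 17 ')': depth becomes 2
  Position 18 '(': depth becomes 3
  Position 19 ')': depth becomes 2
  Position 20 ')': depth becomes 1
  Position 21 ')': depth becomes 0
Maximum depth reached: 6

6


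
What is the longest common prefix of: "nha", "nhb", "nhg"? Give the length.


Words: nha, nhb, nhg
  Position 0: all 'n' => match
  Position 1: all 'h' => match
  Position 2: ('a', 'b', 'g') => mismatch, stop
LCP = "nh" (length 2)

2


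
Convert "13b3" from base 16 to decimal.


Input: "13b3" in base 16
Positional expansion:
  Digit '1' (value 1) x 16^3 = 4096
  Digit '3' (value 3) x 16^2 = 768
  Digit 'b' (value 11) x 16^1 = 176
  Digit '3' (value 3) x 16^0 = 3
Sum = 5043

5043


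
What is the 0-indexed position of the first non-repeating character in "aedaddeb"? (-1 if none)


Input: aedaddeb
Character frequencies:
  'a': 2
  'b': 1
  'd': 3
  'e': 2
Scanning left to right for freq == 1:
  Position 0 ('a'): freq=2, skip
  Position 1 ('e'): freq=2, skip
  Position 2 ('d'): freq=3, skip
  Position 3 ('a'): freq=2, skip
  Position 4 ('d'): freq=3, skip
  Position 5 ('d'): freq=3, skip
  Position 6 ('e'): freq=2, skip
  Position 7 ('b'): unique! => answer = 7

7


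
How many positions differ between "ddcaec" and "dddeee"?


Comparing "ddcaec" and "dddeee" position by position:
  Position 0: 'd' vs 'd' => same
  Position 1: 'd' vs 'd' => same
  Position 2: 'c' vs 'd' => DIFFER
  Position 3: 'a' vs 'e' => DIFFER
  Position 4: 'e' vs 'e' => same
  Position 5: 'c' vs 'e' => DIFFER
Positions that differ: 3

3


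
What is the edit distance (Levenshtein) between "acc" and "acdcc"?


Computing edit distance: "acc" -> "acdcc"
DP table:
           a    c    d    c    c
      0    1    2    3    4    5
  a   1    0    1    2    3    4
  c   2    1    0    1    2    3
  c   3    2    1    1    1    2
Edit distance = dp[3][5] = 2

2


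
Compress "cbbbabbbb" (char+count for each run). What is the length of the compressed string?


Input: cbbbabbbb
Runs:
  'c' x 1 => "c1"
  'b' x 3 => "b3"
  'a' x 1 => "a1"
  'b' x 4 => "b4"
Compressed: "c1b3a1b4"
Compressed length: 8

8


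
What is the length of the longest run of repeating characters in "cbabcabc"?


Input: "cbabcabc"
Scanning for longest run:
  Position 1 ('b'): new char, reset run to 1
  Position 2 ('a'): new char, reset run to 1
  Position 3 ('b'): new char, reset run to 1
  Position 4 ('c'): new char, reset run to 1
  Position 5 ('a'): new char, reset run to 1
  Position 6 ('b'): new char, reset run to 1
  Position 7 ('c'): new char, reset run to 1
Longest run: 'c' with length 1

1


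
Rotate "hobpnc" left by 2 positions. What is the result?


Input: "hobpnc", rotate left by 2
First 2 characters: "ho"
Remaining characters: "bpnc"
Concatenate remaining + first: "bpnc" + "ho" = "bpncho"

bpncho


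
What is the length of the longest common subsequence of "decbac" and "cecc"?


LCS of "decbac" and "cecc"
DP table:
           c    e    c    c
      0    0    0    0    0
  d   0    0    0    0    0
  e   0    0    1    1    1
  c   0    1    1    2    2
  b   0    1    1    2    2
  a   0    1    1    2    2
  c   0    1    1    2    3
LCS length = dp[6][4] = 3

3


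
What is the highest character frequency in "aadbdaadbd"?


Input: aadbdaadbd
Character counts:
  'a': 4
  'b': 2
  'd': 4
Maximum frequency: 4

4


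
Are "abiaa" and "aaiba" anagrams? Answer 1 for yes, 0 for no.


Strings: "abiaa", "aaiba"
Sorted first:  aaabi
Sorted second: aaabi
Sorted forms match => anagrams

1


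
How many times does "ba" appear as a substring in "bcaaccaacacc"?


Searching for "ba" in "bcaaccaacacc"
Scanning each position:
  Position 0: "bc" => no
  Position 1: "ca" => no
  Position 2: "aa" => no
  Position 3: "ac" => no
  Position 4: "cc" => no
  Position 5: "ca" => no
  Position 6: "aa" => no
  Position 7: "ac" => no
  Position 8: "ca" => no
  Position 9: "ac" => no
  Position 10: "cc" => no
Total occurrences: 0

0


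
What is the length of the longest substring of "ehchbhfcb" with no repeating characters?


Input: "ehchbhfcb"
Sliding window (track last position of each char):
  Position 0 ('e'): window [0,0] length 1 -- new best
  Position 1 ('h'): window [0,1] length 2 -- new best
  Position 2 ('c'): window [0,2] length 3 -- new best
  Position 3 ('h'): repeat (last at 1), move window start to 2
  Position 3 ('h'): window [2,3] length 2
  Position 4 ('b'): window [2,4] length 3
  Position 5 ('h'): repeat (last at 3), move window start to 4
  Position 5 ('h'): window [4,5] length 2
  Position 6 ('f'): window [4,6] length 3
  Position 7 ('c'): window [4,7] length 4 -- new best
  Position 8 ('b'): repeat (last at 4), move window start to 5
  Position 8 ('b'): window [5,8] length 4
Longest substring with no repeats: "bhfc" with length 4

4


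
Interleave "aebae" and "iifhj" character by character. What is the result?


Interleaving "aebae" and "iifhj":
  Position 0: 'a' from first, 'i' from second => "ai"
  Position 1: 'e' from first, 'i' from second => "ei"
  Position 2: 'b' from first, 'f' from second => "bf"
  Position 3: 'a' from first, 'h' from second => "ah"
  Position 4: 'e' from first, 'j' from second => "ej"
Result: aieibfahej

aieibfahej


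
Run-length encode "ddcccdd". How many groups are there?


Input: ddcccdd
Scanning for consecutive runs:
  Group 1: 'd' x 2 (positions 0-1)
  Group 2: 'c' x 3 (positions 2-4)
  Group 3: 'd' x 2 (positions 5-6)
Total groups: 3

3


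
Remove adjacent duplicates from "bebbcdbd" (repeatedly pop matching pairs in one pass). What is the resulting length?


Input: bebbcdbd
Stack-based adjacent duplicate removal:
  Read 'b': push. Stack: b
  Read 'e': push. Stack: be
  Read 'b': push. Stack: beb
  Read 'b': matches stack top 'b' => pop. Stack: be
  Read 'c': push. Stack: bec
  Read 'd': push. Stack: becd
  Read 'b': push. Stack: becdb
  Read 'd': push. Stack: becdbd
Final stack: "becdbd" (length 6)

6


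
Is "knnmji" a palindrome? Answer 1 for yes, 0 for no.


Input: knnmji
Reversed: ijmnnk
  Compare pos 0 ('k') with pos 5 ('i'): MISMATCH
  Compare pos 1 ('n') with pos 4 ('j'): MISMATCH
  Compare pos 2 ('n') with pos 3 ('m'): MISMATCH
Result: not a palindrome

0


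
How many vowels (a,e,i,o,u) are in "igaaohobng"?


Input: igaaohobng
Checking each character:
  'i' at position 0: vowel (running total: 1)
  'g' at position 1: consonant
  'a' at position 2: vowel (running total: 2)
  'a' at position 3: vowel (running total: 3)
  'o' at position 4: vowel (running total: 4)
  'h' at position 5: consonant
  'o' at position 6: vowel (running total: 5)
  'b' at position 7: consonant
  'n' at position 8: consonant
  'g' at position 9: consonant
Total vowels: 5

5


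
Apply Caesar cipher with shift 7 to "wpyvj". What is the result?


Caesar cipher: shift "wpyvj" by 7
  'w' (pos 22) + 7 = pos 3 = 'd'
  'p' (pos 15) + 7 = pos 22 = 'w'
  'y' (pos 24) + 7 = pos 5 = 'f'
  'v' (pos 21) + 7 = pos 2 = 'c'
  'j' (pos 9) + 7 = pos 16 = 'q'
Result: dwfcq

dwfcq


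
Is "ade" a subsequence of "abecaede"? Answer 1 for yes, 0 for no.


Check if "ade" is a subsequence of "abecaede"
Greedy scan:
  Position 0 ('a'): matches sub[0] = 'a'
  Position 1 ('b'): no match needed
  Position 2 ('e'): no match needed
  Position 3 ('c'): no match needed
  Position 4 ('a'): no match needed
  Position 5 ('e'): no match needed
  Position 6 ('d'): matches sub[1] = 'd'
  Position 7 ('e'): matches sub[2] = 'e'
All 3 characters matched => is a subsequence

1


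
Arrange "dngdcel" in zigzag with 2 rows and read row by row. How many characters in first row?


Zigzag "dngdcel" into 2 rows:
Placing characters:
  'd' => row 0
  'n' => row 1
  'g' => row 0
  'd' => row 1
  'c' => row 0
  'e' => row 1
  'l' => row 0
Rows:
  Row 0: "dgcl"
  Row 1: "nde"
First row length: 4

4


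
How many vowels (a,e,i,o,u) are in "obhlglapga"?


Input: obhlglapga
Checking each character:
  'o' at position 0: vowel (running total: 1)
  'b' at position 1: consonant
  'h' at position 2: consonant
  'l' at position 3: consonant
  'g' at position 4: consonant
  'l' at position 5: consonant
  'a' at position 6: vowel (running total: 2)
  'p' at position 7: consonant
  'g' at position 8: consonant
  'a' at position 9: vowel (running total: 3)
Total vowels: 3

3


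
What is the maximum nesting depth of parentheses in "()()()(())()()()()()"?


Input: "()()()(())()()()()()"
Tracking depth:
  Position 0 '(': depth becomes 1
  Position 1 ')': depth becomes 0
  Position 2 '(': depth becomes 1
  Position 3 ')': depth becomes 0
  Position 4 '(': depth becomes 1
  Position 5 ')': depth becomes 0
  Position 6 '(': depth becomes 1
  Position 7 '(': depth becomes 2
  Position 8 ')': depth becomes 1
  Position 9 ')': depth becomes 0
  Position 10 '(': depth becomes 1
  Position 11 ')': depth becomes 0
  Position 12 '(': depth becomes 1
  Position 13 ')': depth becomes 0
  Position 14 '(': depth becomes 1
  Position 15 ')': depth becomes 0
  Position 16 '(': depth becomes 1
  Position 17 ')': depth becomes 0
  Position 18 '(': depth becomes 1
  Position 19 ')': depth becomes 0
Maximum depth reached: 2

2


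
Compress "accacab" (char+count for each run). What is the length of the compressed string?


Input: accacab
Runs:
  'a' x 1 => "a1"
  'c' x 2 => "c2"
  'a' x 1 => "a1"
  'c' x 1 => "c1"
  'a' x 1 => "a1"
  'b' x 1 => "b1"
Compressed: "a1c2a1c1a1b1"
Compressed length: 12

12


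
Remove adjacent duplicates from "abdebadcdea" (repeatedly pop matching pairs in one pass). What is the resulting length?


Input: abdebadcdea
Stack-based adjacent duplicate removal:
  Read 'a': push. Stack: a
  Read 'b': push. Stack: ab
  Read 'd': push. Stack: abd
  Read 'e': push. Stack: abde
  Read 'b': push. Stack: abdeb
  Read 'a': push. Stack: abdeba
  Read 'd': push. Stack: abdebad
  Read 'c': push. Stack: abdebadc
  Read 'd': push. Stack: abdebadcd
  Read 'e': push. Stack: abdebadcde
  Read 'a': push. Stack: abdebadcdea
Final stack: "abdebadcdea" (length 11)

11


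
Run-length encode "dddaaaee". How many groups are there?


Input: dddaaaee
Scanning for consecutive runs:
  Group 1: 'd' x 3 (positions 0-2)
  Group 2: 'a' x 3 (positions 3-5)
  Group 3: 'e' x 2 (positions 6-7)
Total groups: 3

3


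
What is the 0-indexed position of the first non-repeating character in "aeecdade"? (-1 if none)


Input: aeecdade
Character frequencies:
  'a': 2
  'c': 1
  'd': 2
  'e': 3
Scanning left to right for freq == 1:
  Position 0 ('a'): freq=2, skip
  Position 1 ('e'): freq=3, skip
  Position 2 ('e'): freq=3, skip
  Position 3 ('c'): unique! => answer = 3

3


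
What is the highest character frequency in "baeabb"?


Input: baeabb
Character counts:
  'a': 2
  'b': 3
  'e': 1
Maximum frequency: 3

3


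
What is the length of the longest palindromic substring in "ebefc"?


Input: "ebefc"
Checking substrings for palindromes:
  [0:3] "ebe" (len 3) => palindrome
Longest palindromic substring: "ebe" with length 3

3


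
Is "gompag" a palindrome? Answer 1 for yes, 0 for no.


Input: gompag
Reversed: gapmog
  Compare pos 0 ('g') with pos 5 ('g'): match
  Compare pos 1 ('o') with pos 4 ('a'): MISMATCH
  Compare pos 2 ('m') with pos 3 ('p'): MISMATCH
Result: not a palindrome

0


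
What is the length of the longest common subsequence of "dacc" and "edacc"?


LCS of "dacc" and "edacc"
DP table:
           e    d    a    c    c
      0    0    0    0    0    0
  d   0    0    1    1    1    1
  a   0    0    1    2    2    2
  c   0    0    1    2    3    3
  c   0    0    1    2    3    4
LCS length = dp[4][5] = 4

4


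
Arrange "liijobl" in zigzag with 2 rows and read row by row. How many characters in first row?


Zigzag "liijobl" into 2 rows:
Placing characters:
  'l' => row 0
  'i' => row 1
  'i' => row 0
  'j' => row 1
  'o' => row 0
  'b' => row 1
  'l' => row 0
Rows:
  Row 0: "liol"
  Row 1: "ijb"
First row length: 4

4


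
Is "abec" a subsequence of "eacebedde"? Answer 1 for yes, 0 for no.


Check if "abec" is a subsequence of "eacebedde"
Greedy scan:
  Position 0 ('e'): no match needed
  Position 1 ('a'): matches sub[0] = 'a'
  Position 2 ('c'): no match needed
  Position 3 ('e'): no match needed
  Position 4 ('b'): matches sub[1] = 'b'
  Position 5 ('e'): matches sub[2] = 'e'
  Position 6 ('d'): no match needed
  Position 7 ('d'): no match needed
  Position 8 ('e'): no match needed
Only matched 3/4 characters => not a subsequence

0


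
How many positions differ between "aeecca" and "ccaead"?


Comparing "aeecca" and "ccaead" position by position:
  Position 0: 'a' vs 'c' => DIFFER
  Position 1: 'e' vs 'c' => DIFFER
  Position 2: 'e' vs 'a' => DIFFER
  Position 3: 'c' vs 'e' => DIFFER
  Position 4: 'c' vs 'a' => DIFFER
  Position 5: 'a' vs 'd' => DIFFER
Positions that differ: 6

6


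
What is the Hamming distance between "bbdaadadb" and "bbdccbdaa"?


Comparing "bbdaadadb" and "bbdccbdaa" position by position:
  Position 0: 'b' vs 'b' => same
  Position 1: 'b' vs 'b' => same
  Position 2: 'd' vs 'd' => same
  Position 3: 'a' vs 'c' => differ
  Position 4: 'a' vs 'c' => differ
  Position 5: 'd' vs 'b' => differ
  Position 6: 'a' vs 'd' => differ
  Position 7: 'd' vs 'a' => differ
  Position 8: 'b' vs 'a' => differ
Total differences (Hamming distance): 6

6


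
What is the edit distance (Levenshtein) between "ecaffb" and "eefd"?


Computing edit distance: "ecaffb" -> "eefd"
DP table:
           e    e    f    d
      0    1    2    3    4
  e   1    0    1    2    3
  c   2    1    1    2    3
  a   3    2    2    2    3
  f   4    3    3    2    3
  f   5    4    4    3    3
  b   6    5    5    4    4
Edit distance = dp[6][4] = 4

4


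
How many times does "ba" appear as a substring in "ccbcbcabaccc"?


Searching for "ba" in "ccbcbcabaccc"
Scanning each position:
  Position 0: "cc" => no
  Position 1: "cb" => no
  Position 2: "bc" => no
  Position 3: "cb" => no
  Position 4: "bc" => no
  Position 5: "ca" => no
  Position 6: "ab" => no
  Position 7: "ba" => MATCH
  Position 8: "ac" => no
  Position 9: "cc" => no
  Position 10: "cc" => no
Total occurrences: 1

1


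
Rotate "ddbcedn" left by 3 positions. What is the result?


Input: "ddbcedn", rotate left by 3
First 3 characters: "ddb"
Remaining characters: "cedn"
Concatenate remaining + first: "cedn" + "ddb" = "cednddb"

cednddb


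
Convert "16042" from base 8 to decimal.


Input: "16042" in base 8
Positional expansion:
  Digit '1' (value 1) x 8^4 = 4096
  Digit '6' (value 6) x 8^3 = 3072
  Digit '0' (value 0) x 8^2 = 0
  Digit '4' (value 4) x 8^1 = 32
  Digit '2' (value 2) x 8^0 = 2
Sum = 7202

7202


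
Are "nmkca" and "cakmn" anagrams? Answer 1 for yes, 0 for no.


Strings: "nmkca", "cakmn"
Sorted first:  ackmn
Sorted second: ackmn
Sorted forms match => anagrams

1


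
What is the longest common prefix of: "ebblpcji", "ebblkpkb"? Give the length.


Words: ebblpcji, ebblkpkb
  Position 0: all 'e' => match
  Position 1: all 'b' => match
  Position 2: all 'b' => match
  Position 3: all 'l' => match
  Position 4: ('p', 'k') => mismatch, stop
LCP = "ebbl" (length 4)

4


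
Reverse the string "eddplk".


Input: eddplk
Reading characters right to left:
  Position 5: 'k'
  Position 4: 'l'
  Position 3: 'p'
  Position 2: 'd'
  Position 1: 'd'
  Position 0: 'e'
Reversed: klpdde

klpdde


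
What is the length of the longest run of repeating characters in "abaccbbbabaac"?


Input: "abaccbbbabaac"
Scanning for longest run:
  Position 1 ('b'): new char, reset run to 1
  Position 2 ('a'): new char, reset run to 1
  Position 3 ('c'): new char, reset run to 1
  Position 4 ('c'): continues run of 'c', length=2
  Position 5 ('b'): new char, reset run to 1
  Position 6 ('b'): continues run of 'b', length=2
  Position 7 ('b'): continues run of 'b', length=3
  Position 8 ('a'): new char, reset run to 1
  Position 9 ('b'): new char, reset run to 1
  Position 10 ('a'): new char, reset run to 1
  Position 11 ('a'): continues run of 'a', length=2
  Position 12 ('c'): new char, reset run to 1
Longest run: 'b' with length 3

3


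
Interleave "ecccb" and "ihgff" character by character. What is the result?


Interleaving "ecccb" and "ihgff":
  Position 0: 'e' from first, 'i' from second => "ei"
  Position 1: 'c' from first, 'h' from second => "ch"
  Position 2: 'c' from first, 'g' from second => "cg"
  Position 3: 'c' from first, 'f' from second => "cf"
  Position 4: 'b' from first, 'f' from second => "bf"
Result: eichcgcfbf

eichcgcfbf


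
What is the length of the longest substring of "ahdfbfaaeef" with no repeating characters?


Input: "ahdfbfaaeef"
Sliding window (track last position of each char):
  Position 0 ('a'): window [0,0] length 1 -- new best
  Position 1 ('h'): window [0,1] length 2 -- new best
  Position 2 ('d'): window [0,2] length 3 -- new best
  Position 3 ('f'): window [0,3] length 4 -- new best
  Position 4 ('b'): window [0,4] length 5 -- new best
  Position 5 ('f'): repeat (last at 3), move window start to 4
  Position 5 ('f'): window [4,5] length 2
  Position 6 ('a'): window [4,6] length 3
  Position 7 ('a'): repeat (last at 6), move window start to 7
  Position 7 ('a'): window [7,7] length 1
  Position 8 ('e'): window [7,8] length 2
  Position 9 ('e'): repeat (last at 8), move window start to 9
  Position 9 ('e'): window [9,9] length 1
  Position 10 ('f'): window [9,10] length 2
Longest substring with no repeats: "ahdfb" with length 5

5
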